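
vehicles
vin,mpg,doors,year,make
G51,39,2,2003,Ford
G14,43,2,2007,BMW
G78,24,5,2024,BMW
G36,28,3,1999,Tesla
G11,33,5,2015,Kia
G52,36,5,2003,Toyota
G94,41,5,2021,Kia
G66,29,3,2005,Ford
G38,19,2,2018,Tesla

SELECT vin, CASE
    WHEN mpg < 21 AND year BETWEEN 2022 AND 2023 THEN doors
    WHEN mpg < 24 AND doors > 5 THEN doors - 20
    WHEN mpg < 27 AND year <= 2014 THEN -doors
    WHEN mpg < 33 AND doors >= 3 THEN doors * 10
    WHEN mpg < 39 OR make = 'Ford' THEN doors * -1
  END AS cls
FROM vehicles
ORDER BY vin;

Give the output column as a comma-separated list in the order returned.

vin=G11: mpg < 39 OR make = 'Ford' → -5
vin=G14: (no match → NULL) → NULL
vin=G36: mpg < 33 AND doors >= 3 → 30
vin=G38: mpg < 39 OR make = 'Ford' → -2
vin=G51: mpg < 39 OR make = 'Ford' → -2
vin=G52: mpg < 39 OR make = 'Ford' → -5
vin=G66: mpg < 33 AND doors >= 3 → 30
vin=G78: mpg < 33 AND doors >= 3 → 50
vin=G94: (no match → NULL) → NULL

-5, NULL, 30, -2, -2, -5, 30, 50, NULL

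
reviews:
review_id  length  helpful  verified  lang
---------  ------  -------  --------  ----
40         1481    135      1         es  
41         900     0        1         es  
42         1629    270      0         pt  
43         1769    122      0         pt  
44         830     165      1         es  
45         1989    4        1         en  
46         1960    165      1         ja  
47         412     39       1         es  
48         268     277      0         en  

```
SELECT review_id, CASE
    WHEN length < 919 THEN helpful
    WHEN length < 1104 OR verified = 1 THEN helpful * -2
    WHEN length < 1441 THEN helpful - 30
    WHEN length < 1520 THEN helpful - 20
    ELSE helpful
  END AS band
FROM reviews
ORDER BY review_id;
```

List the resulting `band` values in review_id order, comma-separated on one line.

-270, 0, 270, 122, 165, -8, -330, 39, 277

review_id=40: length < 1104 OR verified = 1 → -270
review_id=41: length < 919 → 0
review_id=42: ELSE → 270
review_id=43: ELSE → 122
review_id=44: length < 919 → 165
review_id=45: length < 1104 OR verified = 1 → -8
review_id=46: length < 1104 OR verified = 1 → -330
review_id=47: length < 919 → 39
review_id=48: length < 919 → 277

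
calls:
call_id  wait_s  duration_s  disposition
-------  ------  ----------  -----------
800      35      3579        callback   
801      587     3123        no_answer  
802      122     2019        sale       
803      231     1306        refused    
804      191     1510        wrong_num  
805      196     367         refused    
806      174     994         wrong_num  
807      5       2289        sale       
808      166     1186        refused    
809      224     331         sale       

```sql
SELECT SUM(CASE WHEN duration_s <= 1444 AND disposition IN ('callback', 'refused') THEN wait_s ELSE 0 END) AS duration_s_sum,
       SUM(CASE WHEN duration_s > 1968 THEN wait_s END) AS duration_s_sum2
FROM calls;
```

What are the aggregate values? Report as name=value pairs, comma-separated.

[duration_s_sum: duration_s <= 1444 AND disposition IN ('callback', 'refused')]
call_id=800: ✗
call_id=801: ✗
call_id=802: ✗
call_id=803: ✓ → 231
call_id=804: ✗
call_id=805: ✓ → 196
call_id=806: ✗
call_id=807: ✗
call_id=808: ✓ → 166
call_id=809: ✗
duration_s_sum = 231 + 196 + 166 = 593
—
[duration_s_sum2: duration_s > 1968]
call_id=800: ✓ → 35
call_id=801: ✓ → 587
call_id=802: ✓ → 122
call_id=803: ✗
call_id=804: ✗
call_id=805: ✗
call_id=806: ✗
call_id=807: ✓ → 5
call_id=808: ✗
call_id=809: ✗
duration_s_sum2 = 35 + 587 + 122 + 5 = 749

duration_s_sum=593, duration_s_sum2=749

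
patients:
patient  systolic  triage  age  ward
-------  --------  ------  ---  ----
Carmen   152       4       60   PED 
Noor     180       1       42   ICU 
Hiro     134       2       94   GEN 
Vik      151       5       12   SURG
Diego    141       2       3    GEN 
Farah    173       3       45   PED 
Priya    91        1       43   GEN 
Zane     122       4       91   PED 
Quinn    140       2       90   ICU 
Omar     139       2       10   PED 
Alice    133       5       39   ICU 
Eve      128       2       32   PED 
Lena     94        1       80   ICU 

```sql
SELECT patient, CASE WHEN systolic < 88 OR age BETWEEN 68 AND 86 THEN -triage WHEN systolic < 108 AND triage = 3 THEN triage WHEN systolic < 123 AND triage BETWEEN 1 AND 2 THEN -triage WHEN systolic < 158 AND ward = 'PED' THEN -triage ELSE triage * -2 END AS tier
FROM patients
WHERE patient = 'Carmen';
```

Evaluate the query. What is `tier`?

-4

patient = Carmen: systolic=152, triage=4, age=60, ward=PED.
systolic < 88 OR age BETWEEN 68 AND 86 → false
systolic < 108 AND triage = 3 → false
systolic < 123 AND triage BETWEEN 1 AND 2 → false
systolic < 158 AND ward = 'PED' → true → -4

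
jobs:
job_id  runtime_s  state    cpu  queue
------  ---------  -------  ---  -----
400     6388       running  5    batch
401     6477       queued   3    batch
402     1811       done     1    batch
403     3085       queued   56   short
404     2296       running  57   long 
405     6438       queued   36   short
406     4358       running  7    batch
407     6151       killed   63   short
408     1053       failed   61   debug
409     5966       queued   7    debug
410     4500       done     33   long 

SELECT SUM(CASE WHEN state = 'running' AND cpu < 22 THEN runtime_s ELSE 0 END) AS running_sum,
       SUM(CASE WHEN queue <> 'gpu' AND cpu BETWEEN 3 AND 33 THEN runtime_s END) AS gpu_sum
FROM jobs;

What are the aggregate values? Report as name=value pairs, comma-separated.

running_sum=10746, gpu_sum=27689

[running_sum: state = 'running' AND cpu < 22]
job_id=400: ✓ → 6388
job_id=401: ✗
job_id=402: ✗
job_id=403: ✗
job_id=404: ✗
job_id=405: ✗
job_id=406: ✓ → 4358
job_id=407: ✗
job_id=408: ✗
job_id=409: ✗
job_id=410: ✗
running_sum = 6388 + 4358 = 10746
—
[gpu_sum: queue <> 'gpu' AND cpu BETWEEN 3 AND 33]
job_id=400: ✓ → 6388
job_id=401: ✓ → 6477
job_id=402: ✗
job_id=403: ✗
job_id=404: ✗
job_id=405: ✗
job_id=406: ✓ → 4358
job_id=407: ✗
job_id=408: ✗
job_id=409: ✓ → 5966
job_id=410: ✓ → 4500
gpu_sum = 6388 + 6477 + 4358 + 5966 + 4500 = 27689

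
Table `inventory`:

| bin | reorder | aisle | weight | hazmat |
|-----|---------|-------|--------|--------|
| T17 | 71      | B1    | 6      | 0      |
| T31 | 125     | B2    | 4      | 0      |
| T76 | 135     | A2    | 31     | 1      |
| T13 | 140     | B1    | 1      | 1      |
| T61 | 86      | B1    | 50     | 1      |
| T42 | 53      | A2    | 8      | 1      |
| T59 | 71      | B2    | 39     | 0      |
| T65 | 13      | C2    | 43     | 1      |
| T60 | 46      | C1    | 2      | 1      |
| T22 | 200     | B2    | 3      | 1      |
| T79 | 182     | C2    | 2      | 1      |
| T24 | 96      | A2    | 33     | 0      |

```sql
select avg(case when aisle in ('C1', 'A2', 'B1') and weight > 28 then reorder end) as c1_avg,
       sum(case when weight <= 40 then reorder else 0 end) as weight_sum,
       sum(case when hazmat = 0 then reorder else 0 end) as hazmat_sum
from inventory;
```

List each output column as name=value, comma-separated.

c1_avg=105.6666666667, weight_sum=1119, hazmat_sum=363

[c1_avg: aisle in ('C1', 'A2', 'B1') and weight > 28]
bin=T17: ✗
bin=T31: ✗
bin=T76: ✓ → 135
bin=T13: ✗
bin=T61: ✓ → 86
bin=T42: ✗
bin=T59: ✗
bin=T65: ✗
bin=T60: ✗
bin=T22: ✗
bin=T79: ✗
bin=T24: ✓ → 96
c1_avg = (135 + 86 + 96) / 3 = 105.6666666667
—
[weight_sum: weight <= 40]
bin=T17: ✓ → 71
bin=T31: ✓ → 125
bin=T76: ✓ → 135
bin=T13: ✓ → 140
bin=T61: ✗
bin=T42: ✓ → 53
bin=T59: ✓ → 71
bin=T65: ✗
bin=T60: ✓ → 46
bin=T22: ✓ → 200
bin=T79: ✓ → 182
bin=T24: ✓ → 96
weight_sum = 71 + 125 + 135 + 140 + 53 + 71 + 46 + 200 + 182 + 96 = 1119
—
[hazmat_sum: hazmat = 0]
bin=T17: ✓ → 71
bin=T31: ✓ → 125
bin=T76: ✗
bin=T13: ✗
bin=T61: ✗
bin=T42: ✗
bin=T59: ✓ → 71
bin=T65: ✗
bin=T60: ✗
bin=T22: ✗
bin=T79: ✗
bin=T24: ✓ → 96
hazmat_sum = 71 + 125 + 71 + 96 = 363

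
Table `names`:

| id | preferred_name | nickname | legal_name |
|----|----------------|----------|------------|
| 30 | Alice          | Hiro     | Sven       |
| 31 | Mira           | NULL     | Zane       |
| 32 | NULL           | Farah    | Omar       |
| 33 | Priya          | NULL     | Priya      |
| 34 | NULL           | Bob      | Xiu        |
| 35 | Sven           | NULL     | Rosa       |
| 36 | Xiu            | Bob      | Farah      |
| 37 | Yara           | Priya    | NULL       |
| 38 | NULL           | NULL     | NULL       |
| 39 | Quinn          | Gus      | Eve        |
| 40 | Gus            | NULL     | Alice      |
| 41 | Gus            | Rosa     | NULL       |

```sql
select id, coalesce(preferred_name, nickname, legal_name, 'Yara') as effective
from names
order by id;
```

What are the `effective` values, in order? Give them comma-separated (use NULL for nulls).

id=30: preferred_name=Alice → Alice
id=31: preferred_name=Mira → Mira
id=32: preferred_name=NULL, nickname=Farah → Farah
id=33: preferred_name=Priya → Priya
id=34: preferred_name=NULL, nickname=Bob → Bob
id=35: preferred_name=Sven → Sven
id=36: preferred_name=Xiu → Xiu
id=37: preferred_name=Yara → Yara
id=38: preferred_name=NULL, nickname=NULL, legal_name=NULL, → literal Yara → Yara
id=39: preferred_name=Quinn → Quinn
id=40: preferred_name=Gus → Gus
id=41: preferred_name=Gus → Gus

Alice, Mira, Farah, Priya, Bob, Sven, Xiu, Yara, Yara, Quinn, Gus, Gus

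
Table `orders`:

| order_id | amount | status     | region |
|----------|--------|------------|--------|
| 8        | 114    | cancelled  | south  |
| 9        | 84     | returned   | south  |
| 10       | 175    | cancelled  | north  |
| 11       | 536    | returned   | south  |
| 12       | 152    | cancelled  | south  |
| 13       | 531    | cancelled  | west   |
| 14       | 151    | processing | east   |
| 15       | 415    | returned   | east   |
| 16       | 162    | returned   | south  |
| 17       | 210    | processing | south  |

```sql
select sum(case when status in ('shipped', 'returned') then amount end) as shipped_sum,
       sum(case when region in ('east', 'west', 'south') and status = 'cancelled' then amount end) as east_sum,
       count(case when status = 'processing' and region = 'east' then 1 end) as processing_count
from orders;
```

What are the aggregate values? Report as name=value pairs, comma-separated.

shipped_sum=1197, east_sum=797, processing_count=1

[shipped_sum: status in ('shipped', 'returned')]
order_id=8: ✗
order_id=9: ✓ → 84
order_id=10: ✗
order_id=11: ✓ → 536
order_id=12: ✗
order_id=13: ✗
order_id=14: ✗
order_id=15: ✓ → 415
order_id=16: ✓ → 162
order_id=17: ✗
shipped_sum = 84 + 536 + 415 + 162 = 1197
—
[east_sum: region in ('east', 'west', 'south') and status = 'cancelled']
order_id=8: ✓ → 114
order_id=9: ✗
order_id=10: ✗
order_id=11: ✗
order_id=12: ✓ → 152
order_id=13: ✓ → 531
order_id=14: ✗
order_id=15: ✗
order_id=16: ✗
order_id=17: ✗
east_sum = 114 + 152 + 531 = 797
—
[processing_count: status = 'processing' and region = 'east']
order_id=8: ✗
order_id=9: ✗
order_id=10: ✗
order_id=11: ✗
order_id=12: ✗
order_id=13: ✗
order_id=14: ✓ → 1
order_id=15: ✗
order_id=16: ✗
order_id=17: ✗
processing_count = COUNT(1) = 1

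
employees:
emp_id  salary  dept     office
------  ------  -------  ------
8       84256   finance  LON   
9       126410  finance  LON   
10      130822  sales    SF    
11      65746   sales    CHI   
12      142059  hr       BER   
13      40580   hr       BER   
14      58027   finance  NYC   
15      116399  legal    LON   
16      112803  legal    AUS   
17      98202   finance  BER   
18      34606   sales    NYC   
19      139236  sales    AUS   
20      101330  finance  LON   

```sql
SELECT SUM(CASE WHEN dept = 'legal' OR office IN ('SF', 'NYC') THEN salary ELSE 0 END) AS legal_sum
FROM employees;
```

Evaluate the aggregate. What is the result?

452657

emp_id=8: ✗
emp_id=9: ✗
emp_id=10: ✓ → 130822
emp_id=11: ✗
emp_id=12: ✗
emp_id=13: ✗
emp_id=14: ✓ → 58027
emp_id=15: ✓ → 116399
emp_id=16: ✓ → 112803
emp_id=17: ✗
emp_id=18: ✓ → 34606
emp_id=19: ✗
emp_id=20: ✗
legal_sum = 130822 + 58027 + 116399 + 112803 + 34606 = 452657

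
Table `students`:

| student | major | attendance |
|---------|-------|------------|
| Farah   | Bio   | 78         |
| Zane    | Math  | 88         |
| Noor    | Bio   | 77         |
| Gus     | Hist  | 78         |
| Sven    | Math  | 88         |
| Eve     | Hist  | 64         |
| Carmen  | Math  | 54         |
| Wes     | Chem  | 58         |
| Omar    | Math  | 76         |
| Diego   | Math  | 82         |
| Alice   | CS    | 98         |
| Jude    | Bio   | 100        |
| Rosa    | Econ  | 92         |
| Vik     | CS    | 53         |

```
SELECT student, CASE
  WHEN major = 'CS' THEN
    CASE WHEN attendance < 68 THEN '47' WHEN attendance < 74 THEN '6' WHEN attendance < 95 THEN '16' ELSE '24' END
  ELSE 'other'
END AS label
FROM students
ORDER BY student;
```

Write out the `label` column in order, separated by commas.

student=Alice: major='CS' → inner[ELSE] → 24
student=Carmen: major='Math' → outer ELSE → other
student=Diego: major='Math' → outer ELSE → other
student=Eve: major='Hist' → outer ELSE → other
student=Farah: major='Bio' → outer ELSE → other
student=Gus: major='Hist' → outer ELSE → other
student=Jude: major='Bio' → outer ELSE → other
student=Noor: major='Bio' → outer ELSE → other
student=Omar: major='Math' → outer ELSE → other
student=Rosa: major='Econ' → outer ELSE → other
student=Sven: major='Math' → outer ELSE → other
student=Vik: major='CS' → inner[attendance < 68] → 47
student=Wes: major='Chem' → outer ELSE → other
student=Zane: major='Math' → outer ELSE → other

24, other, other, other, other, other, other, other, other, other, other, 47, other, other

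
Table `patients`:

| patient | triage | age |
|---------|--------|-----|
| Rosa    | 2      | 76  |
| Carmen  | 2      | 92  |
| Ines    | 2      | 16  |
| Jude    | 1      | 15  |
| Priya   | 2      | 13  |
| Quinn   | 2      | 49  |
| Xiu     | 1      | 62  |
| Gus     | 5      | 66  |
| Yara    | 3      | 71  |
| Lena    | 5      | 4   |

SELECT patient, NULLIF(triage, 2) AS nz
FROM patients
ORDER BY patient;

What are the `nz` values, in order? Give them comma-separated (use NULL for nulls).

NULL, 5, NULL, 1, 5, NULL, NULL, NULL, 1, 3

patient=Carmen: triage=2 vs 2: equal → NULL
patient=Gus: triage=5 vs 2: differ → 5
patient=Ines: triage=2 vs 2: equal → NULL
patient=Jude: triage=1 vs 2: differ → 1
patient=Lena: triage=5 vs 2: differ → 5
patient=Priya: triage=2 vs 2: equal → NULL
patient=Quinn: triage=2 vs 2: equal → NULL
patient=Rosa: triage=2 vs 2: equal → NULL
patient=Xiu: triage=1 vs 2: differ → 1
patient=Yara: triage=3 vs 2: differ → 3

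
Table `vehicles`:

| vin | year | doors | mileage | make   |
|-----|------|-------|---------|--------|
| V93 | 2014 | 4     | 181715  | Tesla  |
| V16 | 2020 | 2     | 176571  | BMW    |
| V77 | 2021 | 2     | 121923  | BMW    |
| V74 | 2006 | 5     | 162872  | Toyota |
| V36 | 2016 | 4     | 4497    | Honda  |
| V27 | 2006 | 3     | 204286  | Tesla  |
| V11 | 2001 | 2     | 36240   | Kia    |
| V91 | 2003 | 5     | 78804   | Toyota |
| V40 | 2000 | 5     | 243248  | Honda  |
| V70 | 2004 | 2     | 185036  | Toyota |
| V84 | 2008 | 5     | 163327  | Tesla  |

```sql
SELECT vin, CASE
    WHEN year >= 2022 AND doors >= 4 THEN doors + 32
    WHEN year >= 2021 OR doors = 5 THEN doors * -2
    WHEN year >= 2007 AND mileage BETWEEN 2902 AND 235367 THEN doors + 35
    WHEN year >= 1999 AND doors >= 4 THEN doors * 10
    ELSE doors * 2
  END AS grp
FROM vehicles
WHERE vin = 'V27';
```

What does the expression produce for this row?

vin = V27: year=2006, doors=3, mileage=204286, make=Tesla.
year >= 2022 AND doors >= 4 → false
year >= 2021 OR doors = 5 → false
year >= 2007 AND mileage BETWEEN 2902 AND 235367 → false
year >= 1999 AND doors >= 4 → false
No prior WHEN matched → ELSE → 6

6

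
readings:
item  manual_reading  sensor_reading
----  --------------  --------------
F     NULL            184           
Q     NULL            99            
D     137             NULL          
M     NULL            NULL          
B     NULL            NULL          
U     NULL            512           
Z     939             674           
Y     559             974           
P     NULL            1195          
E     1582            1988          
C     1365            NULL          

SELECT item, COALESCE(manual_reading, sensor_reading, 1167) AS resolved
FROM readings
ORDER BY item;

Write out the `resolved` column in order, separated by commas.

1167, 1365, 137, 1582, 184, 1167, 1195, 99, 512, 559, 939

item=B: manual_reading=NULL, sensor_reading=NULL, → literal 1167 → 1167
item=C: manual_reading=1365 → 1365
item=D: manual_reading=137 → 137
item=E: manual_reading=1582 → 1582
item=F: manual_reading=NULL, sensor_reading=184 → 184
item=M: manual_reading=NULL, sensor_reading=NULL, → literal 1167 → 1167
item=P: manual_reading=NULL, sensor_reading=1195 → 1195
item=Q: manual_reading=NULL, sensor_reading=99 → 99
item=U: manual_reading=NULL, sensor_reading=512 → 512
item=Y: manual_reading=559 → 559
item=Z: manual_reading=939 → 939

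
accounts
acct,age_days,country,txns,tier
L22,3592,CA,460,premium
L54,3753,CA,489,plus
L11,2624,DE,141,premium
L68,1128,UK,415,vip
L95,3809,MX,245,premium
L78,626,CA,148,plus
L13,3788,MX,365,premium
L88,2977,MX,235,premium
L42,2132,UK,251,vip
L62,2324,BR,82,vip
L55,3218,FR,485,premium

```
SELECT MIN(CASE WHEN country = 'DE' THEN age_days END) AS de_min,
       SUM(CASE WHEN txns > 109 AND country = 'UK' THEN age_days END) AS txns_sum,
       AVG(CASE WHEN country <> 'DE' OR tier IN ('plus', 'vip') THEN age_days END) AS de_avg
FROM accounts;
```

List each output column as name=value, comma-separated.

de_min=2624, txns_sum=3260, de_avg=2734.7

[de_min: country = 'DE']
acct=L22: ✗
acct=L54: ✗
acct=L11: ✓ → 2624
acct=L68: ✗
acct=L95: ✗
acct=L78: ✗
acct=L13: ✗
acct=L88: ✗
acct=L42: ✗
acct=L62: ✗
acct=L55: ✗
de_min = MIN(2624) = 2624
—
[txns_sum: txns > 109 AND country = 'UK']
acct=L22: ✗
acct=L54: ✗
acct=L11: ✗
acct=L68: ✓ → 1128
acct=L95: ✗
acct=L78: ✗
acct=L13: ✗
acct=L88: ✗
acct=L42: ✓ → 2132
acct=L62: ✗
acct=L55: ✗
txns_sum = 1128 + 2132 = 3260
—
[de_avg: country <> 'DE' OR tier IN ('plus', 'vip')]
acct=L22: ✓ → 3592
acct=L54: ✓ → 3753
acct=L11: ✗
acct=L68: ✓ → 1128
acct=L95: ✓ → 3809
acct=L78: ✓ → 626
acct=L13: ✓ → 3788
acct=L88: ✓ → 2977
acct=L42: ✓ → 2132
acct=L62: ✓ → 2324
acct=L55: ✓ → 3218
de_avg = (3592 + 3753 + 1128 + 3809 + 626 + 3788 + 2977 + 2132 + 2324 + 3218) / 10 = 2734.7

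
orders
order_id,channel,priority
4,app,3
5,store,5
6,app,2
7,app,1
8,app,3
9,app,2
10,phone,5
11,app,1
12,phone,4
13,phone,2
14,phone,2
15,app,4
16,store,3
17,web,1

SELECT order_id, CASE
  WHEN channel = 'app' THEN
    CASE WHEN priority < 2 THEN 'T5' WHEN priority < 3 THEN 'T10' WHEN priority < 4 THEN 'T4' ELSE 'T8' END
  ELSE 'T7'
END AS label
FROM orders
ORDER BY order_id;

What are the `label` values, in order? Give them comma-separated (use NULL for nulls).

T4, T7, T10, T5, T4, T10, T7, T5, T7, T7, T7, T8, T7, T7

order_id=4: channel='app' → inner[priority < 4] → T4
order_id=5: channel='store' → outer ELSE → T7
order_id=6: channel='app' → inner[priority < 3] → T10
order_id=7: channel='app' → inner[priority < 2] → T5
order_id=8: channel='app' → inner[priority < 4] → T4
order_id=9: channel='app' → inner[priority < 3] → T10
order_id=10: channel='phone' → outer ELSE → T7
order_id=11: channel='app' → inner[priority < 2] → T5
order_id=12: channel='phone' → outer ELSE → T7
order_id=13: channel='phone' → outer ELSE → T7
order_id=14: channel='phone' → outer ELSE → T7
order_id=15: channel='app' → inner[ELSE] → T8
order_id=16: channel='store' → outer ELSE → T7
order_id=17: channel='web' → outer ELSE → T7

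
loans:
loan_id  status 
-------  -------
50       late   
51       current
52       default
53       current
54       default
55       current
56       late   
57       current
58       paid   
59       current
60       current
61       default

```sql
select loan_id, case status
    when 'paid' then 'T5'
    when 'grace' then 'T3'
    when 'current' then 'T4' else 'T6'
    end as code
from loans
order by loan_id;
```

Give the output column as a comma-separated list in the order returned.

T6, T4, T6, T4, T6, T4, T6, T4, T5, T4, T4, T6

loan_id=50: ELSE → T6
loan_id=51: status='current' → T4
loan_id=52: ELSE → T6
loan_id=53: status='current' → T4
loan_id=54: ELSE → T6
loan_id=55: status='current' → T4
loan_id=56: ELSE → T6
loan_id=57: status='current' → T4
loan_id=58: status='paid' → T5
loan_id=59: status='current' → T4
loan_id=60: status='current' → T4
loan_id=61: ELSE → T6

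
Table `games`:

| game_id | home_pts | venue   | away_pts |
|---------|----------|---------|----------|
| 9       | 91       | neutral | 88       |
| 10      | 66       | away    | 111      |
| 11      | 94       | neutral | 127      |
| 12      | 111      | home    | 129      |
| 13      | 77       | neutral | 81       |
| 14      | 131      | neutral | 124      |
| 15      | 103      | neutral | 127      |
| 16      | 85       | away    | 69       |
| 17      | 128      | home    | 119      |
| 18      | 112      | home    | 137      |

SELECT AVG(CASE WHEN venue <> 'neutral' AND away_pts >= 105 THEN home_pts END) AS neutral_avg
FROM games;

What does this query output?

104.25

game_id=9: ✗
game_id=10: ✓ → 66
game_id=11: ✗
game_id=12: ✓ → 111
game_id=13: ✗
game_id=14: ✗
game_id=15: ✗
game_id=16: ✗
game_id=17: ✓ → 128
game_id=18: ✓ → 112
neutral_avg = (66 + 111 + 128 + 112) / 4 = 104.25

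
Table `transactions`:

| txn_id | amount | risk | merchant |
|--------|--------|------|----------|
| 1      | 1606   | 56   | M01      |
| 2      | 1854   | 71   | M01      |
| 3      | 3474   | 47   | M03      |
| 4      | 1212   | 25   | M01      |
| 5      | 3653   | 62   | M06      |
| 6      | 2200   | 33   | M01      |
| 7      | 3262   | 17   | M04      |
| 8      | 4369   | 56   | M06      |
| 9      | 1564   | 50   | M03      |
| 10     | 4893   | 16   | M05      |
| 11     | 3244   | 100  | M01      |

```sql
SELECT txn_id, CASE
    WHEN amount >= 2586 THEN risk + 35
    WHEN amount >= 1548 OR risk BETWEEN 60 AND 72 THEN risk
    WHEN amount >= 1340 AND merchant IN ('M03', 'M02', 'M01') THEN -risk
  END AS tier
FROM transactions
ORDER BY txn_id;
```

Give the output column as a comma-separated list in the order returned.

56, 71, 82, NULL, 97, 33, 52, 91, 50, 51, 135

txn_id=1: amount >= 1548 OR risk BETWEEN 60 AND 72 → 56
txn_id=2: amount >= 1548 OR risk BETWEEN 60 AND 72 → 71
txn_id=3: amount >= 2586 → 82
txn_id=4: (no match → NULL) → NULL
txn_id=5: amount >= 2586 → 97
txn_id=6: amount >= 1548 OR risk BETWEEN 60 AND 72 → 33
txn_id=7: amount >= 2586 → 52
txn_id=8: amount >= 2586 → 91
txn_id=9: amount >= 1548 OR risk BETWEEN 60 AND 72 → 50
txn_id=10: amount >= 2586 → 51
txn_id=11: amount >= 2586 → 135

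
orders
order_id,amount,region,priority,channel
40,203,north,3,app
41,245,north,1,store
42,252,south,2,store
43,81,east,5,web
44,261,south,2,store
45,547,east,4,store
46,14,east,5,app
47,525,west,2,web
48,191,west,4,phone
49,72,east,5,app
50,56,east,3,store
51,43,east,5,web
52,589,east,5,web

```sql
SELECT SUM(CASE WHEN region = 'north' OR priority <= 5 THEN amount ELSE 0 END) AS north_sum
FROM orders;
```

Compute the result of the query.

order_id=40: ✓ → 203
order_id=41: ✓ → 245
order_id=42: ✓ → 252
order_id=43: ✓ → 81
order_id=44: ✓ → 261
order_id=45: ✓ → 547
order_id=46: ✓ → 14
order_id=47: ✓ → 525
order_id=48: ✓ → 191
order_id=49: ✓ → 72
order_id=50: ✓ → 56
order_id=51: ✓ → 43
order_id=52: ✓ → 589
north_sum = 203 + 245 + 252 + 81 + 261 + 547 + 14 + 525 + 191 + 72 + 56 + 43 + 589 = 3079

3079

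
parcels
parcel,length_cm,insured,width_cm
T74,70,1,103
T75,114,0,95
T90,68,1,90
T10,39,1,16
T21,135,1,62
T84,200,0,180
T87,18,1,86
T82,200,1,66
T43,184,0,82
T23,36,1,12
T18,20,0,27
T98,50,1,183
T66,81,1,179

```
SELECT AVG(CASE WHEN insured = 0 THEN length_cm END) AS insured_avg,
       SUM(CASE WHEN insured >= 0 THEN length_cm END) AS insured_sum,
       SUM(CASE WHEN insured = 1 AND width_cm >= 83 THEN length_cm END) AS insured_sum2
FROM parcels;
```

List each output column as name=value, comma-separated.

[insured_avg: insured = 0]
parcel=T74: ✗
parcel=T75: ✓ → 114
parcel=T90: ✗
parcel=T10: ✗
parcel=T21: ✗
parcel=T84: ✓ → 200
parcel=T87: ✗
parcel=T82: ✗
parcel=T43: ✓ → 184
parcel=T23: ✗
parcel=T18: ✓ → 20
parcel=T98: ✗
parcel=T66: ✗
insured_avg = (114 + 200 + 184 + 20) / 4 = 129.5
—
[insured_sum: insured >= 0]
parcel=T74: ✓ → 70
parcel=T75: ✓ → 114
parcel=T90: ✓ → 68
parcel=T10: ✓ → 39
parcel=T21: ✓ → 135
parcel=T84: ✓ → 200
parcel=T87: ✓ → 18
parcel=T82: ✓ → 200
parcel=T43: ✓ → 184
parcel=T23: ✓ → 36
parcel=T18: ✓ → 20
parcel=T98: ✓ → 50
parcel=T66: ✓ → 81
insured_sum = 70 + 114 + 68 + 39 + 135 + 200 + 18 + 200 + 184 + 36 + 20 + 50 + 81 = 1215
—
[insured_sum2: insured = 1 AND width_cm >= 83]
parcel=T74: ✓ → 70
parcel=T75: ✗
parcel=T90: ✓ → 68
parcel=T10: ✗
parcel=T21: ✗
parcel=T84: ✗
parcel=T87: ✓ → 18
parcel=T82: ✗
parcel=T43: ✗
parcel=T23: ✗
parcel=T18: ✗
parcel=T98: ✓ → 50
parcel=T66: ✓ → 81
insured_sum2 = 70 + 68 + 18 + 50 + 81 = 287

insured_avg=129.5, insured_sum=1215, insured_sum2=287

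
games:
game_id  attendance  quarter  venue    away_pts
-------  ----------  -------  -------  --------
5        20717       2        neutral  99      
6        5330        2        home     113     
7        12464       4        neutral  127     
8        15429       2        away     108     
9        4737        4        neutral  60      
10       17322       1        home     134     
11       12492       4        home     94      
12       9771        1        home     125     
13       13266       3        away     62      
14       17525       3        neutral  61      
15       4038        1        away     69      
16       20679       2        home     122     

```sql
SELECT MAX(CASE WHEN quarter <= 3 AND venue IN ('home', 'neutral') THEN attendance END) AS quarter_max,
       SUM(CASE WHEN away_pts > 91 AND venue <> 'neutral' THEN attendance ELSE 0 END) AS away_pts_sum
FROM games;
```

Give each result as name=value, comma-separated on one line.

quarter_max=20717, away_pts_sum=81023

[quarter_max: quarter <= 3 AND venue IN ('home', 'neutral')]
game_id=5: ✓ → 20717
game_id=6: ✓ → 5330
game_id=7: ✗
game_id=8: ✗
game_id=9: ✗
game_id=10: ✓ → 17322
game_id=11: ✗
game_id=12: ✓ → 9771
game_id=13: ✗
game_id=14: ✓ → 17525
game_id=15: ✗
game_id=16: ✓ → 20679
quarter_max = MAX(20717, 5330, 17322, 9771, 17525, 20679) = 20717
—
[away_pts_sum: away_pts > 91 AND venue <> 'neutral']
game_id=5: ✗
game_id=6: ✓ → 5330
game_id=7: ✗
game_id=8: ✓ → 15429
game_id=9: ✗
game_id=10: ✓ → 17322
game_id=11: ✓ → 12492
game_id=12: ✓ → 9771
game_id=13: ✗
game_id=14: ✗
game_id=15: ✗
game_id=16: ✓ → 20679
away_pts_sum = 5330 + 15429 + 17322 + 12492 + 9771 + 20679 = 81023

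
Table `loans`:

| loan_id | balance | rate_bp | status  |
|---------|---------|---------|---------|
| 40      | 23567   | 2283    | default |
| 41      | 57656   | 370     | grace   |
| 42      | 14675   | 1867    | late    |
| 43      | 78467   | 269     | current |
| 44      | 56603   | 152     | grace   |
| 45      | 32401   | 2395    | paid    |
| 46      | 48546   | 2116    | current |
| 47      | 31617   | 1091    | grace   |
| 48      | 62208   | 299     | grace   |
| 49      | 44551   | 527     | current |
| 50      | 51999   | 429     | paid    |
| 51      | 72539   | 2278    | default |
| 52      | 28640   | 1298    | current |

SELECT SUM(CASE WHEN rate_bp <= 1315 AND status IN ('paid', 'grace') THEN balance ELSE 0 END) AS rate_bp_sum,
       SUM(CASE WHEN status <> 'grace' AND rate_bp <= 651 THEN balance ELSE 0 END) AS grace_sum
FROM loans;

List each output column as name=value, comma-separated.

rate_bp_sum=260083, grace_sum=175017

[rate_bp_sum: rate_bp <= 1315 AND status IN ('paid', 'grace')]
loan_id=40: ✗
loan_id=41: ✓ → 57656
loan_id=42: ✗
loan_id=43: ✗
loan_id=44: ✓ → 56603
loan_id=45: ✗
loan_id=46: ✗
loan_id=47: ✓ → 31617
loan_id=48: ✓ → 62208
loan_id=49: ✗
loan_id=50: ✓ → 51999
loan_id=51: ✗
loan_id=52: ✗
rate_bp_sum = 57656 + 56603 + 31617 + 62208 + 51999 = 260083
—
[grace_sum: status <> 'grace' AND rate_bp <= 651]
loan_id=40: ✗
loan_id=41: ✗
loan_id=42: ✗
loan_id=43: ✓ → 78467
loan_id=44: ✗
loan_id=45: ✗
loan_id=46: ✗
loan_id=47: ✗
loan_id=48: ✗
loan_id=49: ✓ → 44551
loan_id=50: ✓ → 51999
loan_id=51: ✗
loan_id=52: ✗
grace_sum = 78467 + 44551 + 51999 = 175017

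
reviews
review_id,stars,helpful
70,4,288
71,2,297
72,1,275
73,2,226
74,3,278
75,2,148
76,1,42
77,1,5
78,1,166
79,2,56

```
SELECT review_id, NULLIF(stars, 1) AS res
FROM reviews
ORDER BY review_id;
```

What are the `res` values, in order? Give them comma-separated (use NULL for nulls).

review_id=70: stars=4 vs 1: differ → 4
review_id=71: stars=2 vs 1: differ → 2
review_id=72: stars=1 vs 1: equal → NULL
review_id=73: stars=2 vs 1: differ → 2
review_id=74: stars=3 vs 1: differ → 3
review_id=75: stars=2 vs 1: differ → 2
review_id=76: stars=1 vs 1: equal → NULL
review_id=77: stars=1 vs 1: equal → NULL
review_id=78: stars=1 vs 1: equal → NULL
review_id=79: stars=2 vs 1: differ → 2

4, 2, NULL, 2, 3, 2, NULL, NULL, NULL, 2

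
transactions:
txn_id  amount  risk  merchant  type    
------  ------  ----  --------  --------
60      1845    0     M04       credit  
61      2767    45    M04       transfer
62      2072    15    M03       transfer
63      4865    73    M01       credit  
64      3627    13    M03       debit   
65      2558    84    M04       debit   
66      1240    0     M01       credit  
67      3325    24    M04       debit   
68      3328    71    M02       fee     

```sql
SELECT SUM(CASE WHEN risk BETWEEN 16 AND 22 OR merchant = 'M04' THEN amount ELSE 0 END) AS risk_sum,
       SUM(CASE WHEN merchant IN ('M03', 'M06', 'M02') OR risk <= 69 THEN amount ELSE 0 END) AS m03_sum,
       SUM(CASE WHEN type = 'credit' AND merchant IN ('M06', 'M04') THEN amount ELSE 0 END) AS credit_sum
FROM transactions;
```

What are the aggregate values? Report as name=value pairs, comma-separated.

[risk_sum: risk BETWEEN 16 AND 22 OR merchant = 'M04']
txn_id=60: ✓ → 1845
txn_id=61: ✓ → 2767
txn_id=62: ✗
txn_id=63: ✗
txn_id=64: ✗
txn_id=65: ✓ → 2558
txn_id=66: ✗
txn_id=67: ✓ → 3325
txn_id=68: ✗
risk_sum = 1845 + 2767 + 2558 + 3325 = 10495
—
[m03_sum: merchant IN ('M03', 'M06', 'M02') OR risk <= 69]
txn_id=60: ✓ → 1845
txn_id=61: ✓ → 2767
txn_id=62: ✓ → 2072
txn_id=63: ✗
txn_id=64: ✓ → 3627
txn_id=65: ✗
txn_id=66: ✓ → 1240
txn_id=67: ✓ → 3325
txn_id=68: ✓ → 3328
m03_sum = 1845 + 2767 + 2072 + 3627 + 1240 + 3325 + 3328 = 18204
—
[credit_sum: type = 'credit' AND merchant IN ('M06', 'M04')]
txn_id=60: ✓ → 1845
txn_id=61: ✗
txn_id=62: ✗
txn_id=63: ✗
txn_id=64: ✗
txn_id=65: ✗
txn_id=66: ✗
txn_id=67: ✗
txn_id=68: ✗
credit_sum = 1845

risk_sum=10495, m03_sum=18204, credit_sum=1845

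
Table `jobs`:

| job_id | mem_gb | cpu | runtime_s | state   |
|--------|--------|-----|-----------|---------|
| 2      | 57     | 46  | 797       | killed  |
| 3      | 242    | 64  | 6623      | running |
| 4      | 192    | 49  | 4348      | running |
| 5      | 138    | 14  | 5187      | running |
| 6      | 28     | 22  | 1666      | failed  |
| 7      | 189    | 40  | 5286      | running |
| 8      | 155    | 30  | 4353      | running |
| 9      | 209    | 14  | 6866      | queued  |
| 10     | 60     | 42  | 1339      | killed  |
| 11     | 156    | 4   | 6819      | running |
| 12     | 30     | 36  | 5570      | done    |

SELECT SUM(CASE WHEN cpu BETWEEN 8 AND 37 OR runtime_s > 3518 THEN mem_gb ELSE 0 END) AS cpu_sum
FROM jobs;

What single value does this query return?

job_id=2: ✗
job_id=3: ✓ → 242
job_id=4: ✓ → 192
job_id=5: ✓ → 138
job_id=6: ✓ → 28
job_id=7: ✓ → 189
job_id=8: ✓ → 155
job_id=9: ✓ → 209
job_id=10: ✗
job_id=11: ✓ → 156
job_id=12: ✓ → 30
cpu_sum = 242 + 192 + 138 + 28 + 189 + 155 + 209 + 156 + 30 = 1339

1339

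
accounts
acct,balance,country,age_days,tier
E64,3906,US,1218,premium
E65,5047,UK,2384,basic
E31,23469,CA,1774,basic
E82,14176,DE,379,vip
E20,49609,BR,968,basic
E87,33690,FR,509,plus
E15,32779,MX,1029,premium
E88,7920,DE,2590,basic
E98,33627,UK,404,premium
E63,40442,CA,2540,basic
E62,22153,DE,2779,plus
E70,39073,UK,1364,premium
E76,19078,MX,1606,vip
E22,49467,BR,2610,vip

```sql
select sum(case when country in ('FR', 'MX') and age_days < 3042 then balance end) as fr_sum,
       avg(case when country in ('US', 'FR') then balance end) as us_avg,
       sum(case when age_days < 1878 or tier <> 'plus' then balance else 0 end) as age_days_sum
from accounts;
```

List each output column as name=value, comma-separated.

fr_sum=85547, us_avg=18798, age_days_sum=352283

[fr_sum: country in ('FR', 'MX') and age_days < 3042]
acct=E64: ✗
acct=E65: ✗
acct=E31: ✗
acct=E82: ✗
acct=E20: ✗
acct=E87: ✓ → 33690
acct=E15: ✓ → 32779
acct=E88: ✗
acct=E98: ✗
acct=E63: ✗
acct=E62: ✗
acct=E70: ✗
acct=E76: ✓ → 19078
acct=E22: ✗
fr_sum = 33690 + 32779 + 19078 = 85547
—
[us_avg: country in ('US', 'FR')]
acct=E64: ✓ → 3906
acct=E65: ✗
acct=E31: ✗
acct=E82: ✗
acct=E20: ✗
acct=E87: ✓ → 33690
acct=E15: ✗
acct=E88: ✗
acct=E98: ✗
acct=E63: ✗
acct=E62: ✗
acct=E70: ✗
acct=E76: ✗
acct=E22: ✗
us_avg = (3906 + 33690) / 2 = 18798
—
[age_days_sum: age_days < 1878 or tier <> 'plus']
acct=E64: ✓ → 3906
acct=E65: ✓ → 5047
acct=E31: ✓ → 23469
acct=E82: ✓ → 14176
acct=E20: ✓ → 49609
acct=E87: ✓ → 33690
acct=E15: ✓ → 32779
acct=E88: ✓ → 7920
acct=E98: ✓ → 33627
acct=E63: ✓ → 40442
acct=E62: ✗
acct=E70: ✓ → 39073
acct=E76: ✓ → 19078
acct=E22: ✓ → 49467
age_days_sum = 3906 + 5047 + 23469 + 14176 + 49609 + 33690 + 32779 + 7920 + 33627 + 40442 + 39073 + 19078 + 49467 = 352283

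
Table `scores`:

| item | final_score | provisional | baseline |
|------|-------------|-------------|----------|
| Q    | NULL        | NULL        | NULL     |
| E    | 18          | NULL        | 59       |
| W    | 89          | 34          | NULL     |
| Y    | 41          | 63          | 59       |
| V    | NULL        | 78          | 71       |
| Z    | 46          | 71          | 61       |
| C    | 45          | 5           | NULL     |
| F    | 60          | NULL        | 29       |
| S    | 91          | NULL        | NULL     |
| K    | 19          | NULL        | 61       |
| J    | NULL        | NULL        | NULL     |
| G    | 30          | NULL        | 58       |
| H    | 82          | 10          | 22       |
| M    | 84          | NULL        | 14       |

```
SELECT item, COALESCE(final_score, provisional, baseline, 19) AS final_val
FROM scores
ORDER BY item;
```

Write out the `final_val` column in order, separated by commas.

45, 18, 60, 30, 82, 19, 19, 84, 19, 91, 78, 89, 41, 46

item=C: final_score=45 → 45
item=E: final_score=18 → 18
item=F: final_score=60 → 60
item=G: final_score=30 → 30
item=H: final_score=82 → 82
item=J: final_score=NULL, provisional=NULL, baseline=NULL, → literal 19 → 19
item=K: final_score=19 → 19
item=M: final_score=84 → 84
item=Q: final_score=NULL, provisional=NULL, baseline=NULL, → literal 19 → 19
item=S: final_score=91 → 91
item=V: final_score=NULL, provisional=78 → 78
item=W: final_score=89 → 89
item=Y: final_score=41 → 41
item=Z: final_score=46 → 46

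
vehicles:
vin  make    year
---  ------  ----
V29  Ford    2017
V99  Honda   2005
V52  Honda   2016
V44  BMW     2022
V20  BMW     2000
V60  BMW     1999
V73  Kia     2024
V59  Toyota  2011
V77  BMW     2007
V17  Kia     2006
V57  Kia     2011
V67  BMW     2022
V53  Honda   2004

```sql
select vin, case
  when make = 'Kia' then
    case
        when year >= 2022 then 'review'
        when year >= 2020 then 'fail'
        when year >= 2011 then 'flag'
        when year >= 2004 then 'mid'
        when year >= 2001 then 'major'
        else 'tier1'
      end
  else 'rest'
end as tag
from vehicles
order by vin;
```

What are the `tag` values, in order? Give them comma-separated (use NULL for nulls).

vin=V17: make='Kia' → inner[year >= 2004] → mid
vin=V20: make='BMW' → outer ELSE → rest
vin=V29: make='Ford' → outer ELSE → rest
vin=V44: make='BMW' → outer ELSE → rest
vin=V52: make='Honda' → outer ELSE → rest
vin=V53: make='Honda' → outer ELSE → rest
vin=V57: make='Kia' → inner[year >= 2011] → flag
vin=V59: make='Toyota' → outer ELSE → rest
vin=V60: make='BMW' → outer ELSE → rest
vin=V67: make='BMW' → outer ELSE → rest
vin=V73: make='Kia' → inner[year >= 2022] → review
vin=V77: make='BMW' → outer ELSE → rest
vin=V99: make='Honda' → outer ELSE → rest

mid, rest, rest, rest, rest, rest, flag, rest, rest, rest, review, rest, rest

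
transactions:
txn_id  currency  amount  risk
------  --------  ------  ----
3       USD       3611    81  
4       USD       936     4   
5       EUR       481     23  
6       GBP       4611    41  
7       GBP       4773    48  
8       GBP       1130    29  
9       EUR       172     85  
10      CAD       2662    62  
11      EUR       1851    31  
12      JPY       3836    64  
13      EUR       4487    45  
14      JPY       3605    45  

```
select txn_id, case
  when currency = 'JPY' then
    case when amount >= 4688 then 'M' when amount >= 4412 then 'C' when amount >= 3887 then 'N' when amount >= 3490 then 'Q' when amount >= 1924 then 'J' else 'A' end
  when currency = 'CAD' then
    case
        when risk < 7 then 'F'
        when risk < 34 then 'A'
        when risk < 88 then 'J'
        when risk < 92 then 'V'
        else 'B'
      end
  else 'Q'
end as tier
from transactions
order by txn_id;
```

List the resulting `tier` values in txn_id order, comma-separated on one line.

txn_id=3: currency='USD' → outer ELSE → Q
txn_id=4: currency='USD' → outer ELSE → Q
txn_id=5: currency='EUR' → outer ELSE → Q
txn_id=6: currency='GBP' → outer ELSE → Q
txn_id=7: currency='GBP' → outer ELSE → Q
txn_id=8: currency='GBP' → outer ELSE → Q
txn_id=9: currency='EUR' → outer ELSE → Q
txn_id=10: currency='CAD' → inner[risk < 88] → J
txn_id=11: currency='EUR' → outer ELSE → Q
txn_id=12: currency='JPY' → inner[amount >= 3490] → Q
txn_id=13: currency='EUR' → outer ELSE → Q
txn_id=14: currency='JPY' → inner[amount >= 3490] → Q

Q, Q, Q, Q, Q, Q, Q, J, Q, Q, Q, Q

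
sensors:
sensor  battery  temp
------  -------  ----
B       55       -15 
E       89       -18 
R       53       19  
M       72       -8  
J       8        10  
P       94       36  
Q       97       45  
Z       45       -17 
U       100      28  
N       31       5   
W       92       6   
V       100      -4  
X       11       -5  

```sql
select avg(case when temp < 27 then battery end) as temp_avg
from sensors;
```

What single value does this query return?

sensor=B: ✓ → 55
sensor=E: ✓ → 89
sensor=R: ✓ → 53
sensor=M: ✓ → 72
sensor=J: ✓ → 8
sensor=P: ✗
sensor=Q: ✗
sensor=Z: ✓ → 45
sensor=U: ✗
sensor=N: ✓ → 31
sensor=W: ✓ → 92
sensor=V: ✓ → 100
sensor=X: ✓ → 11
temp_avg = (55 + 89 + 53 + 72 + 8 + 45 + 31 + 92 + 100 + 11) / 10 = 55.6

55.6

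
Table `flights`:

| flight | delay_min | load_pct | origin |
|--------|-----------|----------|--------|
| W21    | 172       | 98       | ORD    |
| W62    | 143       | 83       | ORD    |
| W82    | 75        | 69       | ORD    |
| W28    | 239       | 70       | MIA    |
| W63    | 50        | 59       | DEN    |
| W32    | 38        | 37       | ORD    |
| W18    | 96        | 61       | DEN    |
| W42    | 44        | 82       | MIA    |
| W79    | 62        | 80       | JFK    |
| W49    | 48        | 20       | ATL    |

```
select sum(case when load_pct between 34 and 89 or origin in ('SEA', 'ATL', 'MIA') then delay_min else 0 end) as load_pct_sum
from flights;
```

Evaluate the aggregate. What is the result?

795

flight=W21: ✗
flight=W62: ✓ → 143
flight=W82: ✓ → 75
flight=W28: ✓ → 239
flight=W63: ✓ → 50
flight=W32: ✓ → 38
flight=W18: ✓ → 96
flight=W42: ✓ → 44
flight=W79: ✓ → 62
flight=W49: ✓ → 48
load_pct_sum = 143 + 75 + 239 + 50 + 38 + 96 + 44 + 62 + 48 = 795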